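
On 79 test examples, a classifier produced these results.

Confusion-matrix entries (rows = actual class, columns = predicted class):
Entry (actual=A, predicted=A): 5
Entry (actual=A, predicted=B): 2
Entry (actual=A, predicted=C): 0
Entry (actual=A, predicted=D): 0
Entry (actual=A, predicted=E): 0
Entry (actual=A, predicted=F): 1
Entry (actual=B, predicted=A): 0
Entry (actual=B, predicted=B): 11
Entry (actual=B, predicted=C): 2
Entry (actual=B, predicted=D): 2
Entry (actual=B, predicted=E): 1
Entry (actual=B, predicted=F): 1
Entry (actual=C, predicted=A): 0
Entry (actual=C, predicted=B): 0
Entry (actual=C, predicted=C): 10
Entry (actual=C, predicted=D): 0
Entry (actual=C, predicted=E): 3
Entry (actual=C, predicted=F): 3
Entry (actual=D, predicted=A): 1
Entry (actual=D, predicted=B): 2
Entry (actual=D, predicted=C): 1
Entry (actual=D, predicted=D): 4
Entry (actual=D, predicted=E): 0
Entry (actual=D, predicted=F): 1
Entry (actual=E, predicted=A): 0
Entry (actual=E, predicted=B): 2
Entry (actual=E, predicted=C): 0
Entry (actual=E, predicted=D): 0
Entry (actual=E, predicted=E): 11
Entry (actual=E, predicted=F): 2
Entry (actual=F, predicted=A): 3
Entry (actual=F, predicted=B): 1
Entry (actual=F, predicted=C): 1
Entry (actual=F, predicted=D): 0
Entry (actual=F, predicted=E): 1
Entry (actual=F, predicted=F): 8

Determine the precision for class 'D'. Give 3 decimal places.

precision = TP/(TP+FP).
D: TP=4, FP=0+2+0+0+0=2 → 4/6 = 0.6667

0.667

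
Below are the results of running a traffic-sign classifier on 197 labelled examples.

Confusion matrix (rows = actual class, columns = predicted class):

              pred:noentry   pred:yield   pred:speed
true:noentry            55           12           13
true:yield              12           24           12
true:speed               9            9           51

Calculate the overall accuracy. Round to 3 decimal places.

Accuracy = trace / total = (55+24+51=130) / 197 = 130/197 = 0.660

0.660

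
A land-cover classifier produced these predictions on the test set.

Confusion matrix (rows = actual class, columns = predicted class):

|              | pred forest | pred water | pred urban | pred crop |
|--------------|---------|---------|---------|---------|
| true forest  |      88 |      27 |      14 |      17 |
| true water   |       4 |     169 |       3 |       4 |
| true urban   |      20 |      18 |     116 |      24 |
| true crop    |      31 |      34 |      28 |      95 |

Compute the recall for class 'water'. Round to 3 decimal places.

Treat 'water' as positive and all other classes as negative.
recall = TP/(TP+FN).
water: TP=169, FN=4+3+4=11 → 169/180 = 0.9389

0.939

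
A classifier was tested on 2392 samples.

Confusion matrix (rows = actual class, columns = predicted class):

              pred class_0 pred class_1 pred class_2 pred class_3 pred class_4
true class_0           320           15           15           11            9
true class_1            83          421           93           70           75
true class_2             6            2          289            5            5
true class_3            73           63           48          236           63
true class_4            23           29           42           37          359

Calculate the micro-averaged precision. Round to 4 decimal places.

Micro-averaging pools counts across classes: ΣTP=1625, ΣFP=767, ΣFN=767.
Micro-precision = TP/(TP+FP) on pooled counts = 0.6793 (equals overall accuracy in single-label multiclass).

0.6793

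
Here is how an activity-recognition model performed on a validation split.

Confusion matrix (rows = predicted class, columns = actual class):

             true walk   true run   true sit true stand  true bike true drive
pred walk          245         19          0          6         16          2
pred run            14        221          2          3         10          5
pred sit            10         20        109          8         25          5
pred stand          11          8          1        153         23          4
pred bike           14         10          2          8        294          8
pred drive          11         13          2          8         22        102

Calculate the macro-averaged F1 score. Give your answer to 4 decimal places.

Per-class F1 score (2·TP/(2·TP+FP+FN)):
  walk: TP=245, FP=19+0+6+16+2=43, FN=14+10+11+14+11=60 → 490/593 = 0.82631
  run: TP=221, FP=14+2+3+10+5=34, FN=19+20+8+10+13=70 → 442/546 = 0.80952
  sit: TP=109, FP=10+20+8+25+5=68, FN=0+2+1+2+2=7 → 218/293 = 0.74403
  stand: TP=153, FP=11+8+1+23+4=47, FN=6+3+8+8+8=33 → 306/386 = 0.79275
  bike: TP=294, FP=14+10+2+8+8=42, FN=16+10+25+23+22=96 → 588/726 = 0.80992
  drive: TP=102, FP=11+13+2+8+22=56, FN=2+5+5+4+8=24 → 204/284 = 0.71831
Macro-F1 score = mean = (0.82631 + 0.80952 + 0.74403 + 0.79275 + 0.80992 + 0.71831) / 6 = 0.7835

0.7835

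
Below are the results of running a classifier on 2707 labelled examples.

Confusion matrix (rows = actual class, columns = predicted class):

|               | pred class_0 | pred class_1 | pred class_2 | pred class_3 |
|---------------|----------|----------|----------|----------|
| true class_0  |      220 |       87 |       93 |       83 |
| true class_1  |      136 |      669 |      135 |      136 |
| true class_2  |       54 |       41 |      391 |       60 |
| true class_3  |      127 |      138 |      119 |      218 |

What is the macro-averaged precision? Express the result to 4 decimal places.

0.5234

Per-class precision (TP/(TP+FP)):
  class_0: TP=220, FP=136+54+127=317 → 220/537 = 0.40968
  class_1: TP=669, FP=87+41+138=266 → 669/935 = 0.71551
  class_2: TP=391, FP=93+135+119=347 → 391/738 = 0.52981
  class_3: TP=218, FP=83+136+60=279 → 218/497 = 0.43863
Macro-precision = mean = (0.40968 + 0.71551 + 0.52981 + 0.43863) / 4 = 0.5234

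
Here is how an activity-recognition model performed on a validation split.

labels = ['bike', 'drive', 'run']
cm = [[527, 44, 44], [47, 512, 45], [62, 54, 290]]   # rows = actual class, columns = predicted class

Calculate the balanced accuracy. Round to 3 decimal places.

0.806

Balanced accuracy = mean of per-class recall.
  bike: recall = 527/615 = 0.8569
  drive: recall = 512/604 = 0.8477
  run: recall = 290/406 = 0.7143
Mean = (0.8569 + 0.8477 + 0.7143) / 3 = 0.806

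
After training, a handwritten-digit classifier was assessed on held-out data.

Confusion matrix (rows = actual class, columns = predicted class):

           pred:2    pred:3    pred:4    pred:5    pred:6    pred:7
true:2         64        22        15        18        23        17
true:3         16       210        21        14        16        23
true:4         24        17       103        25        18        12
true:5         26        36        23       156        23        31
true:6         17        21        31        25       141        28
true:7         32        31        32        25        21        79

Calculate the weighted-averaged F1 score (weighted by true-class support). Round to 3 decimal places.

0.523

Per-class F1 score (2·TP/(2·TP+FP+FN)):
  2: TP=64, FP=16+24+26+17+32=115, FN=22+15+18+23+17=95 → 128/338 = 0.3787
  3: TP=210, FP=22+17+36+21+31=127, FN=16+21+14+16+23=90 → 420/637 = 0.6593
  4: TP=103, FP=15+21+23+31+32=122, FN=24+17+25+18+12=96 → 206/424 = 0.4858
  5: TP=156, FP=18+14+25+25+25=107, FN=26+36+23+23+31=139 → 312/558 = 0.5591
  6: TP=141, FP=23+16+18+23+21=101, FN=17+21+31+25+28=122 → 282/505 = 0.5584
  7: TP=79, FP=17+23+12+31+28=111, FN=32+31+32+25+21=141 → 158/410 = 0.3854
Weighted-F1 score = Σ (supportᵢ/N)·F1 scoreᵢ with N=1436: (159/1436)·0.3787 + (300/1436)·0.6593 + (199/1436)·0.4858 + (295/1436)·0.5591 + (263/1436)·0.5584 + (220/1436)·0.3854 = 0.523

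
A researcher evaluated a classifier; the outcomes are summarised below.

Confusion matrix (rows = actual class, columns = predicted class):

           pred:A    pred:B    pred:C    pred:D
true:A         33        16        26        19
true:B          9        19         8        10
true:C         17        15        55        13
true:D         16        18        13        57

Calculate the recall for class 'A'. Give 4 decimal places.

recall = TP/(TP+FN).
A: TP=33, FN=16+26+19=61 → 33/94 = 0.35106

0.3511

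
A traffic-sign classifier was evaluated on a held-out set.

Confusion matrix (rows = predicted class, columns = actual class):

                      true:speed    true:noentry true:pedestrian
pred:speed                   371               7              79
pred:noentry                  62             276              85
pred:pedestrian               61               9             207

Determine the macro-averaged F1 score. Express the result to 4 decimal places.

Per-class F1 score (2·TP/(2·TP+FP+FN)):
  speed: TP=371, FP=7+79=86, FN=62+61=123 → 742/951 = 0.78023
  noentry: TP=276, FP=62+85=147, FN=7+9=16 → 552/715 = 0.77203
  pedestrian: TP=207, FP=61+9=70, FN=79+85=164 → 414/648 = 0.63889
Macro-F1 score = mean = (0.78023 + 0.77203 + 0.63889) / 3 = 0.7304

0.7304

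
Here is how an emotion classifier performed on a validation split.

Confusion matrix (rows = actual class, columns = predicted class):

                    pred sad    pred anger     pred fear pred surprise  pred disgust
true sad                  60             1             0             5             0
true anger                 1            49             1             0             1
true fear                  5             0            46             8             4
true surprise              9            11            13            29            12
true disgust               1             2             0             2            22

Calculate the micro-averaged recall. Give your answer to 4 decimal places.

Micro-averaging pools counts across classes: ΣTP=206, ΣFP=76, ΣFN=76.
Micro-recall = TP/(TP+FN) on pooled counts = 0.7305 (equals overall accuracy in single-label multiclass).

0.7305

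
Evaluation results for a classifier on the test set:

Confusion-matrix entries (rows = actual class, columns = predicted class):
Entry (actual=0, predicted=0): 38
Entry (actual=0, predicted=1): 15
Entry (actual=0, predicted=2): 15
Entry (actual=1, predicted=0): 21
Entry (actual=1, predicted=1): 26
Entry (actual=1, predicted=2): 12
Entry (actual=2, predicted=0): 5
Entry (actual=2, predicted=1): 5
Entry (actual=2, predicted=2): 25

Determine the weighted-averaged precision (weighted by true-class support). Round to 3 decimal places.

0.559

Per-class precision (TP/(TP+FP)):
  0: TP=38, FP=21+5=26 → 38/64 = 0.5938
  1: TP=26, FP=15+5=20 → 26/46 = 0.5652
  2: TP=25, FP=15+12=27 → 25/52 = 0.4808
Weighted-precision = Σ (supportᵢ/N)·precisionᵢ with N=162: (68/162)·0.5938 + (59/162)·0.5652 + (35/162)·0.4808 = 0.559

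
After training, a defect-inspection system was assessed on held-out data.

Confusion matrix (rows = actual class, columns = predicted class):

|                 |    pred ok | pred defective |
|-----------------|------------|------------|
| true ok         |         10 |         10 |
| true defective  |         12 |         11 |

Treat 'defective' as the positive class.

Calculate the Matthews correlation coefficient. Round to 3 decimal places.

-0.022

MCC = (TP·TN − FP·FN) / √((TP+FP)(TP+FN)(TN+FP)(TN+FN))
Numerator = 11·10 − 10·12 = -10
Denominator = √(21·23·20·22) = √212520 = 460.9989
MCC = -10 / 460.9989 = -0.022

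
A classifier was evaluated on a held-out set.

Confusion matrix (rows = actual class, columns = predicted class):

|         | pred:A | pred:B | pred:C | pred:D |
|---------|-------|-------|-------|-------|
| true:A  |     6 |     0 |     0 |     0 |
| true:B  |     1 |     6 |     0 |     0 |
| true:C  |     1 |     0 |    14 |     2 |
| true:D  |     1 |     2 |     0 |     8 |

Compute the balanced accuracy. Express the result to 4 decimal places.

Balanced accuracy = mean of per-class recall.
  A: recall = 6/6 = 1.00000
  B: recall = 6/7 = 0.85714
  C: recall = 14/17 = 0.82353
  D: recall = 8/11 = 0.72727
Mean = (1.00000 + 0.85714 + 0.82353 + 0.72727) / 4 = 0.8520

0.8520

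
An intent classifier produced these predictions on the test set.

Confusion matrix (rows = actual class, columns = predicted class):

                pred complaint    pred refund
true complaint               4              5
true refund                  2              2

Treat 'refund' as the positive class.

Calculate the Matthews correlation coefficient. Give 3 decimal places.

MCC = (TP·TN − FP·FN) / √((TP+FP)(TP+FN)(TN+FP)(TN+FN))
Numerator = 2·4 − 5·2 = -2
Denominator = √(7·4·9·6) = √1512 = 38.8844
MCC = -2 / 38.8844 = -0.051

-0.051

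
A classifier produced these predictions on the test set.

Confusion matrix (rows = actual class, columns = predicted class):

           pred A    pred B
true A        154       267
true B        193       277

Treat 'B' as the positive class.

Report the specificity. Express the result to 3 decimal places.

Specificity = TN/(TN+FP) = 154/(154+267) = 0.366

0.366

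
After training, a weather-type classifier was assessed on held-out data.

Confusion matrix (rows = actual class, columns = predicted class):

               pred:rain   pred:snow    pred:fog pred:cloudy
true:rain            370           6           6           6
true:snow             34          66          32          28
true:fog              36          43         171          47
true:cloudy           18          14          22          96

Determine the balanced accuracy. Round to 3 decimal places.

Balanced accuracy = mean of per-class recall.
  rain: recall = 370/388 = 0.9536
  snow: recall = 66/160 = 0.4125
  fog: recall = 171/297 = 0.5758
  cloudy: recall = 96/150 = 0.6400
Mean = (0.9536 + 0.4125 + 0.5758 + 0.6400) / 4 = 0.645

0.645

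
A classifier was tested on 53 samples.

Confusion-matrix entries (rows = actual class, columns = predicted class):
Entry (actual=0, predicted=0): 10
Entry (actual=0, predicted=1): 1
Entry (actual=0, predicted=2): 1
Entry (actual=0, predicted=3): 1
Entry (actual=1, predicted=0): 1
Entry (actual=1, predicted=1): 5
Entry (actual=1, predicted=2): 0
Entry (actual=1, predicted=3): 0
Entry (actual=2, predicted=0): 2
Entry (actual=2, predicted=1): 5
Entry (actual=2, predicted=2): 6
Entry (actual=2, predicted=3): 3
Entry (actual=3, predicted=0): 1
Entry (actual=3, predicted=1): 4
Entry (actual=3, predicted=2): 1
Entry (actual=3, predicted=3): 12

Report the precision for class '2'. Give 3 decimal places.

precision = TP/(TP+FP).
2: TP=6, FP=1+0+1=2 → 6/8 = 0.7500

0.750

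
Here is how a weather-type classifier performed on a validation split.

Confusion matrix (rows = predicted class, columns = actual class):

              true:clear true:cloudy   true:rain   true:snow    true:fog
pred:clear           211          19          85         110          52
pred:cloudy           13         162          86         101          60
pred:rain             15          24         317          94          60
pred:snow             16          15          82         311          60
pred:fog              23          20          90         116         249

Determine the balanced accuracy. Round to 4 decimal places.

0.5714

Balanced accuracy = mean of per-class recall.
  clear: recall = 211/278 = 0.75899
  cloudy: recall = 162/240 = 0.67500
  rain: recall = 317/660 = 0.48030
  snow: recall = 311/732 = 0.42486
  fog: recall = 249/481 = 0.51767
Mean = (0.75899 + 0.67500 + 0.48030 + 0.42486 + 0.51767) / 5 = 0.5714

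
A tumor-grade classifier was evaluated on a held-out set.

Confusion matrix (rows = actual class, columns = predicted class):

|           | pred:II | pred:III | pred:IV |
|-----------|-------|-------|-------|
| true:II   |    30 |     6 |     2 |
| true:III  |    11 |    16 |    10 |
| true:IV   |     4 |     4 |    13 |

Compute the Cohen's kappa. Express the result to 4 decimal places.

0.4099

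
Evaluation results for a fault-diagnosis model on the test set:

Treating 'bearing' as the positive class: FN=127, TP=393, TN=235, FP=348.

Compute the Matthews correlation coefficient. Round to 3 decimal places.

0.169

MCC = (TP·TN − FP·FN) / √((TP+FP)(TP+FN)(TN+FP)(TN+FN))
Numerator = 393·235 − 348·127 = 48159
Denominator = √(741·520·583·362) = √81320244720 = 285167.0470
MCC = 48159 / 285167.0470 = 0.169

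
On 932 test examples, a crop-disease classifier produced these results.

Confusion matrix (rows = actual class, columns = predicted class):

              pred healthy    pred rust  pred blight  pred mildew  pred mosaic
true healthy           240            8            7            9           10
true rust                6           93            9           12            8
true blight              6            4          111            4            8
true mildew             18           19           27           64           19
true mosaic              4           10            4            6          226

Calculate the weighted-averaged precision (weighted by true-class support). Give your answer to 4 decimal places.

0.7830

Per-class precision (TP/(TP+FP)):
  healthy: TP=240, FP=6+6+18+4=34 → 240/274 = 0.87591
  rust: TP=93, FP=8+4+19+10=41 → 93/134 = 0.69403
  blight: TP=111, FP=7+9+27+4=47 → 111/158 = 0.70253
  mildew: TP=64, FP=9+12+4+6=31 → 64/95 = 0.67368
  mosaic: TP=226, FP=10+8+8+19=45 → 226/271 = 0.83395
Weighted-precision = Σ (supportᵢ/N)·precisionᵢ with N=932: (274/932)·0.87591 + (128/932)·0.69403 + (133/932)·0.70253 + (147/932)·0.67368 + (250/932)·0.83395 = 0.7830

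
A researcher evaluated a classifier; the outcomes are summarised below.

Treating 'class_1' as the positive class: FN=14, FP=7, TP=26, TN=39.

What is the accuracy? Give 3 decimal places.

Accuracy = (TP+TN)/N = (26+39)/86 = 0.756

0.756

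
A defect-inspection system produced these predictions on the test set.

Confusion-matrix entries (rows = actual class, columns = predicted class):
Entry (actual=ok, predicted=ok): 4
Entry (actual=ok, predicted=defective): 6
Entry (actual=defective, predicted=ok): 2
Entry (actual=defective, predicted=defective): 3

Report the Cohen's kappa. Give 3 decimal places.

Observed agreement pₒ = trace/N = 7/15 = 0.4667
Expected agreement pₑ = Σ (rowᵢ·colᵢ)/N² = (10·6 + 5·9)/15² = 0.4667
κ = (pₒ − pₑ)/(1 − pₑ) = (0.4667 − 0.4667)/(1 − 0.4667) = 0.000

0.000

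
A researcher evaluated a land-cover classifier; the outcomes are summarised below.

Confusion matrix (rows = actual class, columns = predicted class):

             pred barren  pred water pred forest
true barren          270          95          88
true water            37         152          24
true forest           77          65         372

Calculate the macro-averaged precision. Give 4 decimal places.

Per-class precision (TP/(TP+FP)):
  barren: TP=270, FP=37+77=114 → 270/384 = 0.70313
  water: TP=152, FP=95+65=160 → 152/312 = 0.48718
  forest: TP=372, FP=88+24=112 → 372/484 = 0.76860
Macro-precision = mean = (0.70313 + 0.48718 + 0.76860) / 3 = 0.6530

0.6530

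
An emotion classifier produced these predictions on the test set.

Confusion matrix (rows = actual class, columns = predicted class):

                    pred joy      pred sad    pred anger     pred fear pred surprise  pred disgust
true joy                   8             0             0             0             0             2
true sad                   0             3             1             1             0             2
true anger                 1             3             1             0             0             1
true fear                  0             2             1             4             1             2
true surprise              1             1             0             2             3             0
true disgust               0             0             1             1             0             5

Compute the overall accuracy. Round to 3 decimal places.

0.511

Accuracy = trace / total = (8+3+1+4+3+5=24) / 47 = 24/47 = 0.511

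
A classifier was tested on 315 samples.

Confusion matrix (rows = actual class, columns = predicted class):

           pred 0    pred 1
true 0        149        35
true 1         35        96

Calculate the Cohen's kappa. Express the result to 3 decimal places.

0.543

Observed agreement pₒ = trace/N = 245/315 = 0.7778
Expected agreement pₑ = Σ (rowᵢ·colᵢ)/N² = (184·184 + 131·131)/315² = 0.5142
κ = (pₒ − pₑ)/(1 − pₑ) = (0.7778 − 0.5142)/(1 − 0.5142) = 0.543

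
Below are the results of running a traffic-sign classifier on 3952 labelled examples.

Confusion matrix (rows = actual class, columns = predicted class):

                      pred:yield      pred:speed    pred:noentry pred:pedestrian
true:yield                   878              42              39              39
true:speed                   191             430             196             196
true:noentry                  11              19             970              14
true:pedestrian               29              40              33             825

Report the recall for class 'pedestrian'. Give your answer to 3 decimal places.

recall = TP/(TP+FN).
pedestrian: TP=825, FN=29+40+33=102 → 825/927 = 0.8900

0.890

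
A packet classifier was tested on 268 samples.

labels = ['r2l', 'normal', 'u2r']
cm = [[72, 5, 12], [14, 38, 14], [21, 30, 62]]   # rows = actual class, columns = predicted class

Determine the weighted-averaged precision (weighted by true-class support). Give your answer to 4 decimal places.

Per-class precision (TP/(TP+FP)):
  r2l: TP=72, FP=14+21=35 → 72/107 = 0.67290
  normal: TP=38, FP=5+30=35 → 38/73 = 0.52055
  u2r: TP=62, FP=12+14=26 → 62/88 = 0.70455
Weighted-precision = Σ (supportᵢ/N)·precisionᵢ with N=268: (89/268)·0.67290 + (66/268)·0.52055 + (113/268)·0.70455 = 0.6487

0.6487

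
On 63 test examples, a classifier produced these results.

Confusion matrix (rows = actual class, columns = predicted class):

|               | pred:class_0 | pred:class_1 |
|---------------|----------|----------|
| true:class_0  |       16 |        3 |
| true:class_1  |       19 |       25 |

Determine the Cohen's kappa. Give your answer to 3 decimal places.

0.331

Observed agreement pₒ = trace/N = 41/63 = 0.6508
Expected agreement pₑ = Σ (rowᵢ·colᵢ)/N² = (19·35 + 44·28)/63² = 0.4780
κ = (pₒ − pₑ)/(1 − pₑ) = (0.6508 − 0.4780)/(1 − 0.4780) = 0.331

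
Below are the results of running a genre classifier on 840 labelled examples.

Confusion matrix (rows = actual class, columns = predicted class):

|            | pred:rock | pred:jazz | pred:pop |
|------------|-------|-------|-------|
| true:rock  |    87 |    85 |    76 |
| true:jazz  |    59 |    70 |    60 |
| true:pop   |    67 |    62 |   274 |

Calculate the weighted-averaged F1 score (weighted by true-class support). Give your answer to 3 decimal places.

0.512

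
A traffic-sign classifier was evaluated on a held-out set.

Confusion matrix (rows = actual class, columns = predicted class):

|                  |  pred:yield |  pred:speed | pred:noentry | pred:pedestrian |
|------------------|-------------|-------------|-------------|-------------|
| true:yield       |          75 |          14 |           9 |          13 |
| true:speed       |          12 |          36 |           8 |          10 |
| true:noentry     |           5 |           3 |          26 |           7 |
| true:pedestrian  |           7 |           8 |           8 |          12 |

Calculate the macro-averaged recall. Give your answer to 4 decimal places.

Per-class recall (TP/(TP+FN)):
  yield: TP=75, FN=14+9+13=36 → 75/111 = 0.67568
  speed: TP=36, FN=12+8+10=30 → 36/66 = 0.54545
  noentry: TP=26, FN=5+3+7=15 → 26/41 = 0.63415
  pedestrian: TP=12, FN=7+8+8=23 → 12/35 = 0.34286
Macro-recall = mean = (0.67568 + 0.54545 + 0.63415 + 0.34286) / 4 = 0.5495

0.5495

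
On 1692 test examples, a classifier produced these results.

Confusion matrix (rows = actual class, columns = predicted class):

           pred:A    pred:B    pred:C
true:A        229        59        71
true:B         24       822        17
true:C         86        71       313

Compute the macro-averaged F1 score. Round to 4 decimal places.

0.7602

Per-class F1 score (2·TP/(2·TP+FP+FN)):
  A: TP=229, FP=24+86=110, FN=59+71=130 → 458/698 = 0.65616
  B: TP=822, FP=59+71=130, FN=24+17=41 → 1644/1815 = 0.90579
  C: TP=313, FP=71+17=88, FN=86+71=157 → 626/871 = 0.71871
Macro-F1 score = mean = (0.65616 + 0.90579 + 0.71871) / 3 = 0.7602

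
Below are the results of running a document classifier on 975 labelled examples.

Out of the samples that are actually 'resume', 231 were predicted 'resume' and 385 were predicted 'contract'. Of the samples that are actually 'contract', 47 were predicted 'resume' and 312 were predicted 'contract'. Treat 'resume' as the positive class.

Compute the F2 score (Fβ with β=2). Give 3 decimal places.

0.421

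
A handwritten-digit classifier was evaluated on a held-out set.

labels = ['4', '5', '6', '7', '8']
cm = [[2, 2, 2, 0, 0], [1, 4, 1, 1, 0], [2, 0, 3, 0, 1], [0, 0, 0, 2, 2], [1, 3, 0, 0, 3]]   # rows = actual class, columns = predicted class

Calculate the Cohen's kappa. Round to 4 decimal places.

Observed agreement pₒ = trace/N = 14/30 = 0.46667
Expected agreement pₑ = Σ (rowᵢ·colᵢ)/N² = (6·6 + 7·9 + 6·6 + 4·3 + 7·6)/30² = 0.21000
κ = (pₒ − pₑ)/(1 − pₑ) = (0.46667 − 0.21000)/(1 − 0.21000) = 0.3249

0.3249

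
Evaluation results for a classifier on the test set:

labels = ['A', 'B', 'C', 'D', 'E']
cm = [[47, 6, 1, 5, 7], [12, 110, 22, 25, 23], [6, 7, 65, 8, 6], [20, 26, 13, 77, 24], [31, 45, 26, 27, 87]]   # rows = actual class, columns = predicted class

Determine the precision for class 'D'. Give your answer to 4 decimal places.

Take TP from the diagonal, FP from the rest of the 'D' prediction marginal, FN from the rest of the 'D' actual marginal.
precision = TP/(TP+FP).
D: TP=77, FP=5+25+8+27=65 → 77/142 = 0.54225

0.5423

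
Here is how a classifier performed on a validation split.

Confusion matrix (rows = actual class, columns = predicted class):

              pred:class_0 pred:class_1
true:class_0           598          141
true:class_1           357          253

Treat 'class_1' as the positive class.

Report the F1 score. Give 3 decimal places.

Precision = TP/(TP+FP) = 253/394 = 0.6421
Recall = TP/(TP+FN) = 253/610 = 0.4148
F1 = 2·TP/(2·TP+FP+FN) = 506/1004 = 0.504

0.504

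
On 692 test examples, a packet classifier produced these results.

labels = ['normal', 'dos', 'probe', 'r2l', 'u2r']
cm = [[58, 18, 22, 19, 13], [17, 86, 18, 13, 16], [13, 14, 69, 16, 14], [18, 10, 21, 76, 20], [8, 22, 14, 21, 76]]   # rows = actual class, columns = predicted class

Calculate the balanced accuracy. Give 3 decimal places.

0.526

Balanced accuracy = mean of per-class recall.
  normal: recall = 58/130 = 0.4462
  dos: recall = 86/150 = 0.5733
  probe: recall = 69/126 = 0.5476
  r2l: recall = 76/145 = 0.5241
  u2r: recall = 76/141 = 0.5390
Mean = (0.4462 + 0.5733 + 0.5476 + 0.5241 + 0.5390) / 5 = 0.526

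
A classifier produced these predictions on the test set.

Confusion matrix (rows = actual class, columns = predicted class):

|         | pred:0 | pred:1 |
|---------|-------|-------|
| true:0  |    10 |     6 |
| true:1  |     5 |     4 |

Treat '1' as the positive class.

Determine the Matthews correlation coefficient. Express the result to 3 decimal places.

MCC = (TP·TN − FP·FN) / √((TP+FP)(TP+FN)(TN+FP)(TN+FN))
Numerator = 4·10 − 6·5 = 10
Denominator = √(10·9·16·15) = √21600 = 146.9694
MCC = 10 / 146.9694 = 0.068

0.068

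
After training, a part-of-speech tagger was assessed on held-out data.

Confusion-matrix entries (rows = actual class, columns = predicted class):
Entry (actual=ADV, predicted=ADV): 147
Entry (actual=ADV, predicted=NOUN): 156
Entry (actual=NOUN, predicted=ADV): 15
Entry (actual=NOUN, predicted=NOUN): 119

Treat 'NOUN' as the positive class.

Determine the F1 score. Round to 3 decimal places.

0.582

Precision = TP/(TP+FP) = 119/275 = 0.4327
Recall = TP/(TP+FN) = 119/134 = 0.8881
F1 = 2·TP/(2·TP+FP+FN) = 238/409 = 0.582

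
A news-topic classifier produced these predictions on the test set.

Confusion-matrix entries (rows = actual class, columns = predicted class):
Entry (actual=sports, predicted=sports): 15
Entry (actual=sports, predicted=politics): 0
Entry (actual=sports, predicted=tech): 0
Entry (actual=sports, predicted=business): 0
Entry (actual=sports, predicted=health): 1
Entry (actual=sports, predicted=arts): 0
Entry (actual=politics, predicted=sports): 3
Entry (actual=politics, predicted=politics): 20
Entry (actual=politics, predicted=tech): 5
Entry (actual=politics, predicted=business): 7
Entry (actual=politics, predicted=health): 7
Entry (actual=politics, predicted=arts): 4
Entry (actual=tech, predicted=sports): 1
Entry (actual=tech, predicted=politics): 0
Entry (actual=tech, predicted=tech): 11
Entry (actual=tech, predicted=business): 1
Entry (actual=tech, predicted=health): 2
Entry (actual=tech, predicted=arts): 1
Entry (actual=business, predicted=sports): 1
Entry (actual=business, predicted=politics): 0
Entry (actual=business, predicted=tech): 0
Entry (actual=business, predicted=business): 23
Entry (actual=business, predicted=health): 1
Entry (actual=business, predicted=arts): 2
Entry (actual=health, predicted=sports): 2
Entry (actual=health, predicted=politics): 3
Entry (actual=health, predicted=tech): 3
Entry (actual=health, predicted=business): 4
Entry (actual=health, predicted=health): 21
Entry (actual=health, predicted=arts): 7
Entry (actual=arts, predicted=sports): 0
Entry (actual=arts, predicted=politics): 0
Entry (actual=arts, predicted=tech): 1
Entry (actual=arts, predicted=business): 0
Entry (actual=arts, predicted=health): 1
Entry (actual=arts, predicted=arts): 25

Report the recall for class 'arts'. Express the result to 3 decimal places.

Treat 'arts' as positive and all other classes as negative.
recall = TP/(TP+FN).
arts: TP=25, FN=0+0+1+0+1=2 → 25/27 = 0.9259

0.926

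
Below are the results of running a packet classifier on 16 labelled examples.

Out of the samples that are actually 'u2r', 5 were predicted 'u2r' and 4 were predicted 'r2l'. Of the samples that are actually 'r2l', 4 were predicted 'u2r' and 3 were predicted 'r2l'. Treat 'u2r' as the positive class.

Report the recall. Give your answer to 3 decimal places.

0.556

Recall = TP/(TP+FN) = 5/(5+4) = 5/9 = 0.556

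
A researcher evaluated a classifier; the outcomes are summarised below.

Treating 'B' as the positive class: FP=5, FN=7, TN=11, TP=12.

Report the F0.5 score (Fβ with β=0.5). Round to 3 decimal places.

Fβ = (1+β²)·TP / ((1+β²)·TP + β²·FN + FP), with β²=1/4
= 1.25·12 / (1.25·12 + 0.25·7 + 5) = 0.690

0.690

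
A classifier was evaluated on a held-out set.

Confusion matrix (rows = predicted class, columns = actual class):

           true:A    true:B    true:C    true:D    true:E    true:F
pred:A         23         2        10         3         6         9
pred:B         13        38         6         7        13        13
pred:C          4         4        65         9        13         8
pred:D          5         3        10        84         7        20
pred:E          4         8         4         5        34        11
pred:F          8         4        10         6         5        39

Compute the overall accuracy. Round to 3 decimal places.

Accuracy = trace / total = (23+38+65+84+34+39=283) / 513 = 283/513 = 0.552

0.552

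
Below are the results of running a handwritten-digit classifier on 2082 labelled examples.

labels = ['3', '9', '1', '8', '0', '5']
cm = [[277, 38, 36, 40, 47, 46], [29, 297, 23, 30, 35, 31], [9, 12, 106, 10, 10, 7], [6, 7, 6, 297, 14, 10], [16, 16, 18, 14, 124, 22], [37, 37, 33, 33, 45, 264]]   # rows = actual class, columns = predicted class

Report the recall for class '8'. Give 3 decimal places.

0.874

recall = TP/(TP+FN).
8: TP=297, FN=6+7+6+14+10=43 → 297/340 = 0.8735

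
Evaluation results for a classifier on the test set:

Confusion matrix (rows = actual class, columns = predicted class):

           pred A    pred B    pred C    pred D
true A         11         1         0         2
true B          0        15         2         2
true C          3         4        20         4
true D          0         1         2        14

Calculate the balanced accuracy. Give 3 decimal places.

Balanced accuracy = mean of per-class recall.
  A: recall = 11/14 = 0.7857
  B: recall = 15/19 = 0.7895
  C: recall = 20/31 = 0.6452
  D: recall = 14/17 = 0.8235
Mean = (0.7857 + 0.7895 + 0.6452 + 0.8235) / 4 = 0.761

0.761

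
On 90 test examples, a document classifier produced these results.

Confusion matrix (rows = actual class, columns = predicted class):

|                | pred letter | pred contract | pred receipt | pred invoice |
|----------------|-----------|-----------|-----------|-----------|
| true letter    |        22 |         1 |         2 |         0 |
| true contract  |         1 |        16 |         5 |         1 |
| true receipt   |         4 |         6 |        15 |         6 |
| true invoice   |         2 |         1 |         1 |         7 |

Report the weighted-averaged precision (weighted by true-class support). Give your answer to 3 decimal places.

0.667

Per-class precision (TP/(TP+FP)):
  letter: TP=22, FP=1+4+2=7 → 22/29 = 0.7586
  contract: TP=16, FP=1+6+1=8 → 16/24 = 0.6667
  receipt: TP=15, FP=2+5+1=8 → 15/23 = 0.6522
  invoice: TP=7, FP=0+1+6=7 → 7/14 = 0.5000
Weighted-precision = Σ (supportᵢ/N)·precisionᵢ with N=90: (25/90)·0.7586 + (23/90)·0.6667 + (31/90)·0.6522 + (11/90)·0.5000 = 0.667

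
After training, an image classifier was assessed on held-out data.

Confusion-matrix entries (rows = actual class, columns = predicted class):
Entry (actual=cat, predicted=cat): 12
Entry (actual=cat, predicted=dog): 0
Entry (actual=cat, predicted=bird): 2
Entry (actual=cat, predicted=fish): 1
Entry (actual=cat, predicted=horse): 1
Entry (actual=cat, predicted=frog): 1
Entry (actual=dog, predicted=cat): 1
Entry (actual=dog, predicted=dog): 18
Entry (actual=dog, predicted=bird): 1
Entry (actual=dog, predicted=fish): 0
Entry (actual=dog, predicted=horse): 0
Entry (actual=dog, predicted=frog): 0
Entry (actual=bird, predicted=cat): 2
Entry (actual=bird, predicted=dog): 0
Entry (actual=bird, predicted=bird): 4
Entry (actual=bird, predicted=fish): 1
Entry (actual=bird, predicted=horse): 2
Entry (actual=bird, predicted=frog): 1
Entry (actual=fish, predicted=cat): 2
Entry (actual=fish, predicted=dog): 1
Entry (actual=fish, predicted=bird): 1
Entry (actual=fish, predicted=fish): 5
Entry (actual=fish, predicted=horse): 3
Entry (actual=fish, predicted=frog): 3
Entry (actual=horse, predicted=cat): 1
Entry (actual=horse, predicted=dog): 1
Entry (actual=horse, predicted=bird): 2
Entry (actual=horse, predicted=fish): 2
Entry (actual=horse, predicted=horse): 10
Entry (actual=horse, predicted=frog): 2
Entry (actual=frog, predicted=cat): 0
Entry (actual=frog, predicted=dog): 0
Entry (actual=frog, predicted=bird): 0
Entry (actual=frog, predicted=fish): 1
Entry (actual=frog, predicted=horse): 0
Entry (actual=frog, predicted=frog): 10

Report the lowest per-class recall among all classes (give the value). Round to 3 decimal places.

Per-class recall (TP/(TP+FN)):
  cat: TP=12, FN=0+2+1+1+1=5 → 12/17 = 0.7059
  dog: TP=18, FN=1+1+0+0+0=2 → 18/20 = 0.9000
  bird: TP=4, FN=2+0+1+2+1=6 → 4/10 = 0.4000
  fish: TP=5, FN=2+1+1+3+3=10 → 5/15 = 0.3333
  horse: TP=10, FN=1+1+2+2+2=8 → 10/18 = 0.5556
  frog: TP=10, FN=0+0+0+1+0=1 → 10/11 = 0.9091
Lowest is class 'fish' with recall = 0.333.

0.333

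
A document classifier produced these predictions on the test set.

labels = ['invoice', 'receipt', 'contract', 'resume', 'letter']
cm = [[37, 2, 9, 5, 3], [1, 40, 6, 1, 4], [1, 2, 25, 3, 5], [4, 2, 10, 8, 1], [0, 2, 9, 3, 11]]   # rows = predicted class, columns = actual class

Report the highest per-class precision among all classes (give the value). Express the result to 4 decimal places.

0.7692

Per-class precision (TP/(TP+FP)):
  invoice: TP=37, FP=2+9+5+3=19 → 37/56 = 0.66071
  receipt: TP=40, FP=1+6+1+4=12 → 40/52 = 0.76923
  contract: TP=25, FP=1+2+3+5=11 → 25/36 = 0.69444
  resume: TP=8, FP=4+2+10+1=17 → 8/25 = 0.32000
  letter: TP=11, FP=0+2+9+3=14 → 11/25 = 0.44000
Highest is class 'receipt' with precision = 0.7692.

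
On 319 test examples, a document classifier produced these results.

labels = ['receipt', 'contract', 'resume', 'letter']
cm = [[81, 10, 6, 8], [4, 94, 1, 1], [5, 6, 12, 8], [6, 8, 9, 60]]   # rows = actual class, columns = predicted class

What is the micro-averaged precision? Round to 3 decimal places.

Micro-averaging pools counts across classes: ΣTP=247, ΣFP=72, ΣFN=72.
Micro-precision = TP/(TP+FP) on pooled counts = 0.774 (equals overall accuracy in single-label multiclass).

0.774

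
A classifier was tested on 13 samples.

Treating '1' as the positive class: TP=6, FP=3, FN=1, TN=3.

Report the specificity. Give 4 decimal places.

0.5000

Specificity = TN/(TN+FP) = 3/(3+3) = 0.5000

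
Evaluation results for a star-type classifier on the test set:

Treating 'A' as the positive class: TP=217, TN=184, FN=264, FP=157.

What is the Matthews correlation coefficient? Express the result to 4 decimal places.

-0.0092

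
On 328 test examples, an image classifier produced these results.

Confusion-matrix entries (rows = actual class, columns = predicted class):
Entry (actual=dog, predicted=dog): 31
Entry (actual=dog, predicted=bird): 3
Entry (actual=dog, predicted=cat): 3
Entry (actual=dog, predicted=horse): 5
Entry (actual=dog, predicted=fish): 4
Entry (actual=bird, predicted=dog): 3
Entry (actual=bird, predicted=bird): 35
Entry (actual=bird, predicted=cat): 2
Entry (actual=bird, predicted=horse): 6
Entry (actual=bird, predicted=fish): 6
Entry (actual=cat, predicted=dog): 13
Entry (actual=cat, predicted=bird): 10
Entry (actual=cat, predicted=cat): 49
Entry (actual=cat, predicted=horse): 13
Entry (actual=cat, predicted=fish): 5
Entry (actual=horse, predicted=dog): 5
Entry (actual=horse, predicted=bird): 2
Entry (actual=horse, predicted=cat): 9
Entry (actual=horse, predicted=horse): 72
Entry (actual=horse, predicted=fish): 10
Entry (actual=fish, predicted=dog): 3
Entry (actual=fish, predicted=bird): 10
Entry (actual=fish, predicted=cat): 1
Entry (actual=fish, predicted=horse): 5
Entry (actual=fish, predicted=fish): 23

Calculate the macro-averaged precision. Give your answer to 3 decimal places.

Per-class precision (TP/(TP+FP)):
  dog: TP=31, FP=3+13+5+3=24 → 31/55 = 0.5636
  bird: TP=35, FP=3+10+2+10=25 → 35/60 = 0.5833
  cat: TP=49, FP=3+2+9+1=15 → 49/64 = 0.7656
  horse: TP=72, FP=5+6+13+5=29 → 72/101 = 0.7129
  fish: TP=23, FP=4+6+5+10=25 → 23/48 = 0.4792
Macro-precision = mean = (0.5636 + 0.5833 + 0.7656 + 0.7129 + 0.4792) / 5 = 0.621

0.621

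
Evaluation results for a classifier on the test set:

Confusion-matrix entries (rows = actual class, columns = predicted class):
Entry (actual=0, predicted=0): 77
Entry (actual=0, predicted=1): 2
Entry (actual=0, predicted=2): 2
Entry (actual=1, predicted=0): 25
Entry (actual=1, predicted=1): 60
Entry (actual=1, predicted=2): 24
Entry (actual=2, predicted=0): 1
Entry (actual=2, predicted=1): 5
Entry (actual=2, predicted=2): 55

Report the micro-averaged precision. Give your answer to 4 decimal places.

0.7649

Micro-averaging pools counts across classes: ΣTP=192, ΣFP=59, ΣFN=59.
Micro-precision = TP/(TP+FP) on pooled counts = 0.7649 (equals overall accuracy in single-label multiclass).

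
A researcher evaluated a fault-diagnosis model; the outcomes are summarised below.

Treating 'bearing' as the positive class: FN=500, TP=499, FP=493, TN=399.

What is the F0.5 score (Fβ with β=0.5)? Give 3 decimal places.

0.502

Fβ = (1+β²)·TP / ((1+β²)·TP + β²·FN + FP), with β²=1/4
= 1.25·499 / (1.25·499 + 0.25·500 + 493) = 0.502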